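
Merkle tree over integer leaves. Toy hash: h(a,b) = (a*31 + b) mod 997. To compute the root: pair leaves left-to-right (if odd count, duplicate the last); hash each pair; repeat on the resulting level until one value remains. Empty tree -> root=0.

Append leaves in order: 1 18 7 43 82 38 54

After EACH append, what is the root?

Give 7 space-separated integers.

Answer: 1 49 746 782 534 123 268

Derivation:
After append 1 (leaves=[1]):
  L0: [1]
  root=1
After append 18 (leaves=[1, 18]):
  L0: [1, 18]
  L1: h(1,18)=(1*31+18)%997=49 -> [49]
  root=49
After append 7 (leaves=[1, 18, 7]):
  L0: [1, 18, 7]
  L1: h(1,18)=(1*31+18)%997=49 h(7,7)=(7*31+7)%997=224 -> [49, 224]
  L2: h(49,224)=(49*31+224)%997=746 -> [746]
  root=746
After append 43 (leaves=[1, 18, 7, 43]):
  L0: [1, 18, 7, 43]
  L1: h(1,18)=(1*31+18)%997=49 h(7,43)=(7*31+43)%997=260 -> [49, 260]
  L2: h(49,260)=(49*31+260)%997=782 -> [782]
  root=782
After append 82 (leaves=[1, 18, 7, 43, 82]):
  L0: [1, 18, 7, 43, 82]
  L1: h(1,18)=(1*31+18)%997=49 h(7,43)=(7*31+43)%997=260 h(82,82)=(82*31+82)%997=630 -> [49, 260, 630]
  L2: h(49,260)=(49*31+260)%997=782 h(630,630)=(630*31+630)%997=220 -> [782, 220]
  L3: h(782,220)=(782*31+220)%997=534 -> [534]
  root=534
After append 38 (leaves=[1, 18, 7, 43, 82, 38]):
  L0: [1, 18, 7, 43, 82, 38]
  L1: h(1,18)=(1*31+18)%997=49 h(7,43)=(7*31+43)%997=260 h(82,38)=(82*31+38)%997=586 -> [49, 260, 586]
  L2: h(49,260)=(49*31+260)%997=782 h(586,586)=(586*31+586)%997=806 -> [782, 806]
  L3: h(782,806)=(782*31+806)%997=123 -> [123]
  root=123
After append 54 (leaves=[1, 18, 7, 43, 82, 38, 54]):
  L0: [1, 18, 7, 43, 82, 38, 54]
  L1: h(1,18)=(1*31+18)%997=49 h(7,43)=(7*31+43)%997=260 h(82,38)=(82*31+38)%997=586 h(54,54)=(54*31+54)%997=731 -> [49, 260, 586, 731]
  L2: h(49,260)=(49*31+260)%997=782 h(586,731)=(586*31+731)%997=951 -> [782, 951]
  L3: h(782,951)=(782*31+951)%997=268 -> [268]
  root=268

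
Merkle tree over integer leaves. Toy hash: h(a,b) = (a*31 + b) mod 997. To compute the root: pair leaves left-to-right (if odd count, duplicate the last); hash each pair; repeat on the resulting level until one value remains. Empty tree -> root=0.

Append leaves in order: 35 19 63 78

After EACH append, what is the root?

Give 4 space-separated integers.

Answer: 35 107 348 363

Derivation:
After append 35 (leaves=[35]):
  L0: [35]
  root=35
After append 19 (leaves=[35, 19]):
  L0: [35, 19]
  L1: h(35,19)=(35*31+19)%997=107 -> [107]
  root=107
After append 63 (leaves=[35, 19, 63]):
  L0: [35, 19, 63]
  L1: h(35,19)=(35*31+19)%997=107 h(63,63)=(63*31+63)%997=22 -> [107, 22]
  L2: h(107,22)=(107*31+22)%997=348 -> [348]
  root=348
After append 78 (leaves=[35, 19, 63, 78]):
  L0: [35, 19, 63, 78]
  L1: h(35,19)=(35*31+19)%997=107 h(63,78)=(63*31+78)%997=37 -> [107, 37]
  L2: h(107,37)=(107*31+37)%997=363 -> [363]
  root=363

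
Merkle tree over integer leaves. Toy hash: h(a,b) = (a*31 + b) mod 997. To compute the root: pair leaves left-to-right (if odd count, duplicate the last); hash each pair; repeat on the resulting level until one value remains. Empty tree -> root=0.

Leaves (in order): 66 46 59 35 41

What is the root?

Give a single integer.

L0: [66, 46, 59, 35, 41]
L1: h(66,46)=(66*31+46)%997=98 h(59,35)=(59*31+35)%997=867 h(41,41)=(41*31+41)%997=315 -> [98, 867, 315]
L2: h(98,867)=(98*31+867)%997=914 h(315,315)=(315*31+315)%997=110 -> [914, 110]
L3: h(914,110)=(914*31+110)%997=528 -> [528]

Answer: 528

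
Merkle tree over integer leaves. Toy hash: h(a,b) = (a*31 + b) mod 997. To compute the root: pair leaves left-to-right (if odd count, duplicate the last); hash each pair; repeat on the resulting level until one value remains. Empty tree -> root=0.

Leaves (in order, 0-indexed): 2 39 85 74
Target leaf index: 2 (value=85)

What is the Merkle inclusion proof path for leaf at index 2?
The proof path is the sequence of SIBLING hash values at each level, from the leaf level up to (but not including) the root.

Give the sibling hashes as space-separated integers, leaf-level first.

L0 (leaves): [2, 39, 85, 74], target index=2
L1: h(2,39)=(2*31+39)%997=101 [pair 0] h(85,74)=(85*31+74)%997=715 [pair 1] -> [101, 715]
  Sibling for proof at L0: 74
L2: h(101,715)=(101*31+715)%997=855 [pair 0] -> [855]
  Sibling for proof at L1: 101
Root: 855
Proof path (sibling hashes from leaf to root): [74, 101]

Answer: 74 101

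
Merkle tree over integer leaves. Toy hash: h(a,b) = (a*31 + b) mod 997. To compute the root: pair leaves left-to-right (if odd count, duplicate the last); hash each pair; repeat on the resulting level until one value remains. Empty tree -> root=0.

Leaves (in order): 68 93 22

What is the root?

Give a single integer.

Answer: 142

Derivation:
L0: [68, 93, 22]
L1: h(68,93)=(68*31+93)%997=207 h(22,22)=(22*31+22)%997=704 -> [207, 704]
L2: h(207,704)=(207*31+704)%997=142 -> [142]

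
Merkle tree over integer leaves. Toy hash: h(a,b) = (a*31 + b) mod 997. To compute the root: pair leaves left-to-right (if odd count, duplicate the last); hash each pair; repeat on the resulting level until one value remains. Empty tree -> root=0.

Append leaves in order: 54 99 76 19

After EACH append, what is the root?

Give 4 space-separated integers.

Answer: 54 776 566 509

Derivation:
After append 54 (leaves=[54]):
  L0: [54]
  root=54
After append 99 (leaves=[54, 99]):
  L0: [54, 99]
  L1: h(54,99)=(54*31+99)%997=776 -> [776]
  root=776
After append 76 (leaves=[54, 99, 76]):
  L0: [54, 99, 76]
  L1: h(54,99)=(54*31+99)%997=776 h(76,76)=(76*31+76)%997=438 -> [776, 438]
  L2: h(776,438)=(776*31+438)%997=566 -> [566]
  root=566
After append 19 (leaves=[54, 99, 76, 19]):
  L0: [54, 99, 76, 19]
  L1: h(54,99)=(54*31+99)%997=776 h(76,19)=(76*31+19)%997=381 -> [776, 381]
  L2: h(776,381)=(776*31+381)%997=509 -> [509]
  root=509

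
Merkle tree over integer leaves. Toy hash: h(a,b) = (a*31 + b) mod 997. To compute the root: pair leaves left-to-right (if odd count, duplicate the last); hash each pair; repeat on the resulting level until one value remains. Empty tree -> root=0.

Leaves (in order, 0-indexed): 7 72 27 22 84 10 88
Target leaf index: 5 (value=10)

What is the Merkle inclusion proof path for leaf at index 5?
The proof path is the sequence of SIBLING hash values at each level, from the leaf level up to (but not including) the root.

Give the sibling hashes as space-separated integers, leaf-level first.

Answer: 84 822 845

Derivation:
L0 (leaves): [7, 72, 27, 22, 84, 10, 88], target index=5
L1: h(7,72)=(7*31+72)%997=289 [pair 0] h(27,22)=(27*31+22)%997=859 [pair 1] h(84,10)=(84*31+10)%997=620 [pair 2] h(88,88)=(88*31+88)%997=822 [pair 3] -> [289, 859, 620, 822]
  Sibling for proof at L0: 84
L2: h(289,859)=(289*31+859)%997=845 [pair 0] h(620,822)=(620*31+822)%997=102 [pair 1] -> [845, 102]
  Sibling for proof at L1: 822
L3: h(845,102)=(845*31+102)%997=375 [pair 0] -> [375]
  Sibling for proof at L2: 845
Root: 375
Proof path (sibling hashes from leaf to root): [84, 822, 845]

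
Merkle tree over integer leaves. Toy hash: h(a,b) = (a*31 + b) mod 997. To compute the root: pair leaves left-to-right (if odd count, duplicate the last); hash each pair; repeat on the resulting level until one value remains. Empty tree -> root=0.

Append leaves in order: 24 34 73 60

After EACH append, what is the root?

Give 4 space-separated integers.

After append 24 (leaves=[24]):
  L0: [24]
  root=24
After append 34 (leaves=[24, 34]):
  L0: [24, 34]
  L1: h(24,34)=(24*31+34)%997=778 -> [778]
  root=778
After append 73 (leaves=[24, 34, 73]):
  L0: [24, 34, 73]
  L1: h(24,34)=(24*31+34)%997=778 h(73,73)=(73*31+73)%997=342 -> [778, 342]
  L2: h(778,342)=(778*31+342)%997=532 -> [532]
  root=532
After append 60 (leaves=[24, 34, 73, 60]):
  L0: [24, 34, 73, 60]
  L1: h(24,34)=(24*31+34)%997=778 h(73,60)=(73*31+60)%997=329 -> [778, 329]
  L2: h(778,329)=(778*31+329)%997=519 -> [519]
  root=519

Answer: 24 778 532 519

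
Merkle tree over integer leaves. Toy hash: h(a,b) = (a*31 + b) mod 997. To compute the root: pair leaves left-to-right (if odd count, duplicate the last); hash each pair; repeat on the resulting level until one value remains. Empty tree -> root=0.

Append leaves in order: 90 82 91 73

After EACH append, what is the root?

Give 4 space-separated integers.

Answer: 90 878 220 202

Derivation:
After append 90 (leaves=[90]):
  L0: [90]
  root=90
After append 82 (leaves=[90, 82]):
  L0: [90, 82]
  L1: h(90,82)=(90*31+82)%997=878 -> [878]
  root=878
After append 91 (leaves=[90, 82, 91]):
  L0: [90, 82, 91]
  L1: h(90,82)=(90*31+82)%997=878 h(91,91)=(91*31+91)%997=918 -> [878, 918]
  L2: h(878,918)=(878*31+918)%997=220 -> [220]
  root=220
After append 73 (leaves=[90, 82, 91, 73]):
  L0: [90, 82, 91, 73]
  L1: h(90,82)=(90*31+82)%997=878 h(91,73)=(91*31+73)%997=900 -> [878, 900]
  L2: h(878,900)=(878*31+900)%997=202 -> [202]
  root=202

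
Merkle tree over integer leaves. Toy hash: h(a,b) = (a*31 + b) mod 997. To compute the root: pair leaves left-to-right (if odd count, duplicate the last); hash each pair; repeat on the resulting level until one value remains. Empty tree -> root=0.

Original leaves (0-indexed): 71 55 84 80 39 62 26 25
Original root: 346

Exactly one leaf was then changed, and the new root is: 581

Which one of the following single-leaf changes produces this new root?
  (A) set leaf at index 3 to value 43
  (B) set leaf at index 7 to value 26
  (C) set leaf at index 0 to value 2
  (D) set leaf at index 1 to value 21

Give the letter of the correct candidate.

Original leaves: [71, 55, 84, 80, 39, 62, 26, 25]
Target new root: 581
Try each candidate change and compute the resulting root:
Candidate A: set leaf[3] = 43 -> leaves = [71, 55, 84, 43, 39, 62, 26, 25]
  L0: [71, 55, 84, 43, 39, 62, 26, 25]
  L1: h(71,55)=(71*31+55)%997=262 h(84,43)=(84*31+43)%997=653 h(39,62)=(39*31+62)%997=274 h(26,25)=(26*31+25)%997=831 -> [262, 653, 274, 831]
  L2: h(262,653)=(262*31+653)%997=799 h(274,831)=(274*31+831)%997=352 -> [799, 352]
  L3: h(799,352)=(799*31+352)%997=196 -> [196]
  root = 196 != target 581
Candidate B: set leaf[7] = 26 -> leaves = [71, 55, 84, 80, 39, 62, 26, 26]
  L0: [71, 55, 84, 80, 39, 62, 26, 26]
  L1: h(71,55)=(71*31+55)%997=262 h(84,80)=(84*31+80)%997=690 h(39,62)=(39*31+62)%997=274 h(26,26)=(26*31+26)%997=832 -> [262, 690, 274, 832]
  L2: h(262,690)=(262*31+690)%997=836 h(274,832)=(274*31+832)%997=353 -> [836, 353]
  L3: h(836,353)=(836*31+353)%997=347 -> [347]
  root = 347 != target 581
Candidate C: set leaf[0] = 2 -> leaves = [2, 55, 84, 80, 39, 62, 26, 25]
  L0: [2, 55, 84, 80, 39, 62, 26, 25]
  L1: h(2,55)=(2*31+55)%997=117 h(84,80)=(84*31+80)%997=690 h(39,62)=(39*31+62)%997=274 h(26,25)=(26*31+25)%997=831 -> [117, 690, 274, 831]
  L2: h(117,690)=(117*31+690)%997=329 h(274,831)=(274*31+831)%997=352 -> [329, 352]
  L3: h(329,352)=(329*31+352)%997=581 -> [581]
  root = 581 == target 581  ** MATCH **
Candidate D: set leaf[1] = 21 -> leaves = [71, 21, 84, 80, 39, 62, 26, 25]
  L0: [71, 21, 84, 80, 39, 62, 26, 25]
  L1: h(71,21)=(71*31+21)%997=228 h(84,80)=(84*31+80)%997=690 h(39,62)=(39*31+62)%997=274 h(26,25)=(26*31+25)%997=831 -> [228, 690, 274, 831]
  L2: h(228,690)=(228*31+690)%997=779 h(274,831)=(274*31+831)%997=352 -> [779, 352]
  L3: h(779,352)=(779*31+352)%997=573 -> [573]
  root = 573 != target 581
Candidate C produces the target root.

Answer: C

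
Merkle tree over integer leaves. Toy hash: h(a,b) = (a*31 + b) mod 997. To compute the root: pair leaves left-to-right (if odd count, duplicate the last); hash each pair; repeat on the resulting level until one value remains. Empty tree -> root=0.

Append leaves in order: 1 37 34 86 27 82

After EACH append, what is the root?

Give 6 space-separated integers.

After append 1 (leaves=[1]):
  L0: [1]
  root=1
After append 37 (leaves=[1, 37]):
  L0: [1, 37]
  L1: h(1,37)=(1*31+37)%997=68 -> [68]
  root=68
After append 34 (leaves=[1, 37, 34]):
  L0: [1, 37, 34]
  L1: h(1,37)=(1*31+37)%997=68 h(34,34)=(34*31+34)%997=91 -> [68, 91]
  L2: h(68,91)=(68*31+91)%997=205 -> [205]
  root=205
After append 86 (leaves=[1, 37, 34, 86]):
  L0: [1, 37, 34, 86]
  L1: h(1,37)=(1*31+37)%997=68 h(34,86)=(34*31+86)%997=143 -> [68, 143]
  L2: h(68,143)=(68*31+143)%997=257 -> [257]
  root=257
After append 27 (leaves=[1, 37, 34, 86, 27]):
  L0: [1, 37, 34, 86, 27]
  L1: h(1,37)=(1*31+37)%997=68 h(34,86)=(34*31+86)%997=143 h(27,27)=(27*31+27)%997=864 -> [68, 143, 864]
  L2: h(68,143)=(68*31+143)%997=257 h(864,864)=(864*31+864)%997=729 -> [257, 729]
  L3: h(257,729)=(257*31+729)%997=720 -> [720]
  root=720
After append 82 (leaves=[1, 37, 34, 86, 27, 82]):
  L0: [1, 37, 34, 86, 27, 82]
  L1: h(1,37)=(1*31+37)%997=68 h(34,86)=(34*31+86)%997=143 h(27,82)=(27*31+82)%997=919 -> [68, 143, 919]
  L2: h(68,143)=(68*31+143)%997=257 h(919,919)=(919*31+919)%997=495 -> [257, 495]
  L3: h(257,495)=(257*31+495)%997=486 -> [486]
  root=486

Answer: 1 68 205 257 720 486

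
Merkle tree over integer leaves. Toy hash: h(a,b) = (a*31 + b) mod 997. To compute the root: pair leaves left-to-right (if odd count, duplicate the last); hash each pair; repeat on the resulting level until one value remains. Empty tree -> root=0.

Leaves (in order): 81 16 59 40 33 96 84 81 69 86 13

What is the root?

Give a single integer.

L0: [81, 16, 59, 40, 33, 96, 84, 81, 69, 86, 13]
L1: h(81,16)=(81*31+16)%997=533 h(59,40)=(59*31+40)%997=872 h(33,96)=(33*31+96)%997=122 h(84,81)=(84*31+81)%997=691 h(69,86)=(69*31+86)%997=231 h(13,13)=(13*31+13)%997=416 -> [533, 872, 122, 691, 231, 416]
L2: h(533,872)=(533*31+872)%997=446 h(122,691)=(122*31+691)%997=485 h(231,416)=(231*31+416)%997=598 -> [446, 485, 598]
L3: h(446,485)=(446*31+485)%997=353 h(598,598)=(598*31+598)%997=193 -> [353, 193]
L4: h(353,193)=(353*31+193)%997=169 -> [169]

Answer: 169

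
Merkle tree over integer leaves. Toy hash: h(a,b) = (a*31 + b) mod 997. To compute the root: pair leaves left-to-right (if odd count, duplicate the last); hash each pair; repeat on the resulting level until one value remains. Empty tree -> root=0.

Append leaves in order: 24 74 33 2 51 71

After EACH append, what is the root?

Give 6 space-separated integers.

Answer: 24 818 492 461 713 356

Derivation:
After append 24 (leaves=[24]):
  L0: [24]
  root=24
After append 74 (leaves=[24, 74]):
  L0: [24, 74]
  L1: h(24,74)=(24*31+74)%997=818 -> [818]
  root=818
After append 33 (leaves=[24, 74, 33]):
  L0: [24, 74, 33]
  L1: h(24,74)=(24*31+74)%997=818 h(33,33)=(33*31+33)%997=59 -> [818, 59]
  L2: h(818,59)=(818*31+59)%997=492 -> [492]
  root=492
After append 2 (leaves=[24, 74, 33, 2]):
  L0: [24, 74, 33, 2]
  L1: h(24,74)=(24*31+74)%997=818 h(33,2)=(33*31+2)%997=28 -> [818, 28]
  L2: h(818,28)=(818*31+28)%997=461 -> [461]
  root=461
After append 51 (leaves=[24, 74, 33, 2, 51]):
  L0: [24, 74, 33, 2, 51]
  L1: h(24,74)=(24*31+74)%997=818 h(33,2)=(33*31+2)%997=28 h(51,51)=(51*31+51)%997=635 -> [818, 28, 635]
  L2: h(818,28)=(818*31+28)%997=461 h(635,635)=(635*31+635)%997=380 -> [461, 380]
  L3: h(461,380)=(461*31+380)%997=713 -> [713]
  root=713
After append 71 (leaves=[24, 74, 33, 2, 51, 71]):
  L0: [24, 74, 33, 2, 51, 71]
  L1: h(24,74)=(24*31+74)%997=818 h(33,2)=(33*31+2)%997=28 h(51,71)=(51*31+71)%997=655 -> [818, 28, 655]
  L2: h(818,28)=(818*31+28)%997=461 h(655,655)=(655*31+655)%997=23 -> [461, 23]
  L3: h(461,23)=(461*31+23)%997=356 -> [356]
  root=356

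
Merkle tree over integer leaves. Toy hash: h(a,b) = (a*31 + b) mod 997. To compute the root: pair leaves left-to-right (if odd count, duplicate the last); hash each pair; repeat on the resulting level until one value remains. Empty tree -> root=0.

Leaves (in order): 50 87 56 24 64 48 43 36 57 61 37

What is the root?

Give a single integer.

Answer: 89

Derivation:
L0: [50, 87, 56, 24, 64, 48, 43, 36, 57, 61, 37]
L1: h(50,87)=(50*31+87)%997=640 h(56,24)=(56*31+24)%997=763 h(64,48)=(64*31+48)%997=38 h(43,36)=(43*31+36)%997=372 h(57,61)=(57*31+61)%997=831 h(37,37)=(37*31+37)%997=187 -> [640, 763, 38, 372, 831, 187]
L2: h(640,763)=(640*31+763)%997=663 h(38,372)=(38*31+372)%997=553 h(831,187)=(831*31+187)%997=26 -> [663, 553, 26]
L3: h(663,553)=(663*31+553)%997=169 h(26,26)=(26*31+26)%997=832 -> [169, 832]
L4: h(169,832)=(169*31+832)%997=89 -> [89]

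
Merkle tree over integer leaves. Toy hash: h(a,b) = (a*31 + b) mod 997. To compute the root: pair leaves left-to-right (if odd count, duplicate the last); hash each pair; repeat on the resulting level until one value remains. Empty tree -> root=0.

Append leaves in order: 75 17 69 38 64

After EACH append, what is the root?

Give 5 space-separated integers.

After append 75 (leaves=[75]):
  L0: [75]
  root=75
After append 17 (leaves=[75, 17]):
  L0: [75, 17]
  L1: h(75,17)=(75*31+17)%997=348 -> [348]
  root=348
After append 69 (leaves=[75, 17, 69]):
  L0: [75, 17, 69]
  L1: h(75,17)=(75*31+17)%997=348 h(69,69)=(69*31+69)%997=214 -> [348, 214]
  L2: h(348,214)=(348*31+214)%997=35 -> [35]
  root=35
After append 38 (leaves=[75, 17, 69, 38]):
  L0: [75, 17, 69, 38]
  L1: h(75,17)=(75*31+17)%997=348 h(69,38)=(69*31+38)%997=183 -> [348, 183]
  L2: h(348,183)=(348*31+183)%997=4 -> [4]
  root=4
After append 64 (leaves=[75, 17, 69, 38, 64]):
  L0: [75, 17, 69, 38, 64]
  L1: h(75,17)=(75*31+17)%997=348 h(69,38)=(69*31+38)%997=183 h(64,64)=(64*31+64)%997=54 -> [348, 183, 54]
  L2: h(348,183)=(348*31+183)%997=4 h(54,54)=(54*31+54)%997=731 -> [4, 731]
  L3: h(4,731)=(4*31+731)%997=855 -> [855]
  root=855

Answer: 75 348 35 4 855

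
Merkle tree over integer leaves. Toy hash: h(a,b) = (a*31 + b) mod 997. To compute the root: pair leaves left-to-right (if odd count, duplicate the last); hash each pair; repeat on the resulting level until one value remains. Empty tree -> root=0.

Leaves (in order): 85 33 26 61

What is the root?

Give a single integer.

Answer: 824

Derivation:
L0: [85, 33, 26, 61]
L1: h(85,33)=(85*31+33)%997=674 h(26,61)=(26*31+61)%997=867 -> [674, 867]
L2: h(674,867)=(674*31+867)%997=824 -> [824]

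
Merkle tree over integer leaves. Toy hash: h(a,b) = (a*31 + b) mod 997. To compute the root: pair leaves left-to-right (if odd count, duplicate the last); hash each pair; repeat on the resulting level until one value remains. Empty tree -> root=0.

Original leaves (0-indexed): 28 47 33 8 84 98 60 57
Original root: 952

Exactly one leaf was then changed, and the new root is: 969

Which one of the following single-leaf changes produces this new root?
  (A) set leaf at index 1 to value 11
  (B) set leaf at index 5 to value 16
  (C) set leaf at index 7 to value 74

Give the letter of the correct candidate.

Original leaves: [28, 47, 33, 8, 84, 98, 60, 57]
Target new root: 969
Try each candidate change and compute the resulting root:
Candidate A: set leaf[1] = 11 -> leaves = [28, 11, 33, 8, 84, 98, 60, 57]
  L0: [28, 11, 33, 8, 84, 98, 60, 57]
  L1: h(28,11)=(28*31+11)%997=879 h(33,8)=(33*31+8)%997=34 h(84,98)=(84*31+98)%997=708 h(60,57)=(60*31+57)%997=920 -> [879, 34, 708, 920]
  L2: h(879,34)=(879*31+34)%997=364 h(708,920)=(708*31+920)%997=934 -> [364, 934]
  L3: h(364,934)=(364*31+934)%997=254 -> [254]
  root = 254 != target 969
Candidate B: set leaf[5] = 16 -> leaves = [28, 47, 33, 8, 84, 16, 60, 57]
  L0: [28, 47, 33, 8, 84, 16, 60, 57]
  L1: h(28,47)=(28*31+47)%997=915 h(33,8)=(33*31+8)%997=34 h(84,16)=(84*31+16)%997=626 h(60,57)=(60*31+57)%997=920 -> [915, 34, 626, 920]
  L2: h(915,34)=(915*31+34)%997=483 h(626,920)=(626*31+920)%997=386 -> [483, 386]
  L3: h(483,386)=(483*31+386)%997=404 -> [404]
  root = 404 != target 969
Candidate C: set leaf[7] = 74 -> leaves = [28, 47, 33, 8, 84, 98, 60, 74]
  L0: [28, 47, 33, 8, 84, 98, 60, 74]
  L1: h(28,47)=(28*31+47)%997=915 h(33,8)=(33*31+8)%997=34 h(84,98)=(84*31+98)%997=708 h(60,74)=(60*31+74)%997=937 -> [915, 34, 708, 937]
  L2: h(915,34)=(915*31+34)%997=483 h(708,937)=(708*31+937)%997=951 -> [483, 951]
  L3: h(483,951)=(483*31+951)%997=969 -> [969]
  root = 969 == target 969  ** MATCH **
Candidate C produces the target root.

Answer: C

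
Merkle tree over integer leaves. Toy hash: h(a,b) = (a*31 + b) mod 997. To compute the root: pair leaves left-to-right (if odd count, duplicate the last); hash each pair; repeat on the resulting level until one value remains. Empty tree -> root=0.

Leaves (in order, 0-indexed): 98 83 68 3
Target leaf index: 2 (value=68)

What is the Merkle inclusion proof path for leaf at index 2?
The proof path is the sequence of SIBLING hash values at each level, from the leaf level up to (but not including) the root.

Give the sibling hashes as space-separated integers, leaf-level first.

L0 (leaves): [98, 83, 68, 3], target index=2
L1: h(98,83)=(98*31+83)%997=130 [pair 0] h(68,3)=(68*31+3)%997=117 [pair 1] -> [130, 117]
  Sibling for proof at L0: 3
L2: h(130,117)=(130*31+117)%997=159 [pair 0] -> [159]
  Sibling for proof at L1: 130
Root: 159
Proof path (sibling hashes from leaf to root): [3, 130]

Answer: 3 130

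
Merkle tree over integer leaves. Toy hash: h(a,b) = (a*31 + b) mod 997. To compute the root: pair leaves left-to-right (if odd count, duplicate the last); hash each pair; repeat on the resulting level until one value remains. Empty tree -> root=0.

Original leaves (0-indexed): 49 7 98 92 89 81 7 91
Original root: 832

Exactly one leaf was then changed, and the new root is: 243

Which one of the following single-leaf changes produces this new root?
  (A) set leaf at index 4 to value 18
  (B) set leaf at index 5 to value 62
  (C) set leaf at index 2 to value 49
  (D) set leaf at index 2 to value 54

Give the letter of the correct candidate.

Answer: B

Derivation:
Original leaves: [49, 7, 98, 92, 89, 81, 7, 91]
Target new root: 243
Try each candidate change and compute the resulting root:
Candidate A: set leaf[4] = 18 -> leaves = [49, 7, 98, 92, 18, 81, 7, 91]
  L0: [49, 7, 98, 92, 18, 81, 7, 91]
  L1: h(49,7)=(49*31+7)%997=529 h(98,92)=(98*31+92)%997=139 h(18,81)=(18*31+81)%997=639 h(7,91)=(7*31+91)%997=308 -> [529, 139, 639, 308]
  L2: h(529,139)=(529*31+139)%997=586 h(639,308)=(639*31+308)%997=177 -> [586, 177]
  L3: h(586,177)=(586*31+177)%997=397 -> [397]
  root = 397 != target 243
Candidate B: set leaf[5] = 62 -> leaves = [49, 7, 98, 92, 89, 62, 7, 91]
  L0: [49, 7, 98, 92, 89, 62, 7, 91]
  L1: h(49,7)=(49*31+7)%997=529 h(98,92)=(98*31+92)%997=139 h(89,62)=(89*31+62)%997=827 h(7,91)=(7*31+91)%997=308 -> [529, 139, 827, 308]
  L2: h(529,139)=(529*31+139)%997=586 h(827,308)=(827*31+308)%997=23 -> [586, 23]
  L3: h(586,23)=(586*31+23)%997=243 -> [243]
  root = 243 == target 243  ** MATCH **
Candidate C: set leaf[2] = 49 -> leaves = [49, 7, 49, 92, 89, 81, 7, 91]
  L0: [49, 7, 49, 92, 89, 81, 7, 91]
  L1: h(49,7)=(49*31+7)%997=529 h(49,92)=(49*31+92)%997=614 h(89,81)=(89*31+81)%997=846 h(7,91)=(7*31+91)%997=308 -> [529, 614, 846, 308]
  L2: h(529,614)=(529*31+614)%997=64 h(846,308)=(846*31+308)%997=612 -> [64, 612]
  L3: h(64,612)=(64*31+612)%997=602 -> [602]
  root = 602 != target 243
Candidate D: set leaf[2] = 54 -> leaves = [49, 7, 54, 92, 89, 81, 7, 91]
  L0: [49, 7, 54, 92, 89, 81, 7, 91]
  L1: h(49,7)=(49*31+7)%997=529 h(54,92)=(54*31+92)%997=769 h(89,81)=(89*31+81)%997=846 h(7,91)=(7*31+91)%997=308 -> [529, 769, 846, 308]
  L2: h(529,769)=(529*31+769)%997=219 h(846,308)=(846*31+308)%997=612 -> [219, 612]
  L3: h(219,612)=(219*31+612)%997=422 -> [422]
  root = 422 != target 243
Candidate B produces the target root.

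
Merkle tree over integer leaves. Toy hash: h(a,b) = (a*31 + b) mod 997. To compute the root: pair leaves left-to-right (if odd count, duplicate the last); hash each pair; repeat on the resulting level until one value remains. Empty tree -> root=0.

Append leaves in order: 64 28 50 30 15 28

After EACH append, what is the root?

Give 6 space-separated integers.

After append 64 (leaves=[64]):
  L0: [64]
  root=64
After append 28 (leaves=[64, 28]):
  L0: [64, 28]
  L1: h(64,28)=(64*31+28)%997=18 -> [18]
  root=18
After append 50 (leaves=[64, 28, 50]):
  L0: [64, 28, 50]
  L1: h(64,28)=(64*31+28)%997=18 h(50,50)=(50*31+50)%997=603 -> [18, 603]
  L2: h(18,603)=(18*31+603)%997=164 -> [164]
  root=164
After append 30 (leaves=[64, 28, 50, 30]):
  L0: [64, 28, 50, 30]
  L1: h(64,28)=(64*31+28)%997=18 h(50,30)=(50*31+30)%997=583 -> [18, 583]
  L2: h(18,583)=(18*31+583)%997=144 -> [144]
  root=144
After append 15 (leaves=[64, 28, 50, 30, 15]):
  L0: [64, 28, 50, 30, 15]
  L1: h(64,28)=(64*31+28)%997=18 h(50,30)=(50*31+30)%997=583 h(15,15)=(15*31+15)%997=480 -> [18, 583, 480]
  L2: h(18,583)=(18*31+583)%997=144 h(480,480)=(480*31+480)%997=405 -> [144, 405]
  L3: h(144,405)=(144*31+405)%997=881 -> [881]
  root=881
After append 28 (leaves=[64, 28, 50, 30, 15, 28]):
  L0: [64, 28, 50, 30, 15, 28]
  L1: h(64,28)=(64*31+28)%997=18 h(50,30)=(50*31+30)%997=583 h(15,28)=(15*31+28)%997=493 -> [18, 583, 493]
  L2: h(18,583)=(18*31+583)%997=144 h(493,493)=(493*31+493)%997=821 -> [144, 821]
  L3: h(144,821)=(144*31+821)%997=300 -> [300]
  root=300

Answer: 64 18 164 144 881 300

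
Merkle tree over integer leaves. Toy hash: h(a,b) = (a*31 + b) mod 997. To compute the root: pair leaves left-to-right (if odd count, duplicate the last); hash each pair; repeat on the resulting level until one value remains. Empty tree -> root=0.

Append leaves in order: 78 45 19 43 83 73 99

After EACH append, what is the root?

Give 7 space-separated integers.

Answer: 78 469 192 216 961 641 166

Derivation:
After append 78 (leaves=[78]):
  L0: [78]
  root=78
After append 45 (leaves=[78, 45]):
  L0: [78, 45]
  L1: h(78,45)=(78*31+45)%997=469 -> [469]
  root=469
After append 19 (leaves=[78, 45, 19]):
  L0: [78, 45, 19]
  L1: h(78,45)=(78*31+45)%997=469 h(19,19)=(19*31+19)%997=608 -> [469, 608]
  L2: h(469,608)=(469*31+608)%997=192 -> [192]
  root=192
After append 43 (leaves=[78, 45, 19, 43]):
  L0: [78, 45, 19, 43]
  L1: h(78,45)=(78*31+45)%997=469 h(19,43)=(19*31+43)%997=632 -> [469, 632]
  L2: h(469,632)=(469*31+632)%997=216 -> [216]
  root=216
After append 83 (leaves=[78, 45, 19, 43, 83]):
  L0: [78, 45, 19, 43, 83]
  L1: h(78,45)=(78*31+45)%997=469 h(19,43)=(19*31+43)%997=632 h(83,83)=(83*31+83)%997=662 -> [469, 632, 662]
  L2: h(469,632)=(469*31+632)%997=216 h(662,662)=(662*31+662)%997=247 -> [216, 247]
  L3: h(216,247)=(216*31+247)%997=961 -> [961]
  root=961
After append 73 (leaves=[78, 45, 19, 43, 83, 73]):
  L0: [78, 45, 19, 43, 83, 73]
  L1: h(78,45)=(78*31+45)%997=469 h(19,43)=(19*31+43)%997=632 h(83,73)=(83*31+73)%997=652 -> [469, 632, 652]
  L2: h(469,632)=(469*31+632)%997=216 h(652,652)=(652*31+652)%997=924 -> [216, 924]
  L3: h(216,924)=(216*31+924)%997=641 -> [641]
  root=641
After append 99 (leaves=[78, 45, 19, 43, 83, 73, 99]):
  L0: [78, 45, 19, 43, 83, 73, 99]
  L1: h(78,45)=(78*31+45)%997=469 h(19,43)=(19*31+43)%997=632 h(83,73)=(83*31+73)%997=652 h(99,99)=(99*31+99)%997=177 -> [469, 632, 652, 177]
  L2: h(469,632)=(469*31+632)%997=216 h(652,177)=(652*31+177)%997=449 -> [216, 449]
  L3: h(216,449)=(216*31+449)%997=166 -> [166]
  root=166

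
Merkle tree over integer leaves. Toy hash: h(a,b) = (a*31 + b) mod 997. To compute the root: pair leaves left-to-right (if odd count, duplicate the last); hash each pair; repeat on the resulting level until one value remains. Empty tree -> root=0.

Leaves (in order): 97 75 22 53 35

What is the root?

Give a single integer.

L0: [97, 75, 22, 53, 35]
L1: h(97,75)=(97*31+75)%997=91 h(22,53)=(22*31+53)%997=735 h(35,35)=(35*31+35)%997=123 -> [91, 735, 123]
L2: h(91,735)=(91*31+735)%997=565 h(123,123)=(123*31+123)%997=945 -> [565, 945]
L3: h(565,945)=(565*31+945)%997=514 -> [514]

Answer: 514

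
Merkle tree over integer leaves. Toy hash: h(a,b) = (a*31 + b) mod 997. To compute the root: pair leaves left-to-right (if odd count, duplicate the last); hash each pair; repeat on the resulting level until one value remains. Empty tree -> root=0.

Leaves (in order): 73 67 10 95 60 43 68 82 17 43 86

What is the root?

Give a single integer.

Answer: 122

Derivation:
L0: [73, 67, 10, 95, 60, 43, 68, 82, 17, 43, 86]
L1: h(73,67)=(73*31+67)%997=336 h(10,95)=(10*31+95)%997=405 h(60,43)=(60*31+43)%997=906 h(68,82)=(68*31+82)%997=196 h(17,43)=(17*31+43)%997=570 h(86,86)=(86*31+86)%997=758 -> [336, 405, 906, 196, 570, 758]
L2: h(336,405)=(336*31+405)%997=851 h(906,196)=(906*31+196)%997=366 h(570,758)=(570*31+758)%997=482 -> [851, 366, 482]
L3: h(851,366)=(851*31+366)%997=825 h(482,482)=(482*31+482)%997=469 -> [825, 469]
L4: h(825,469)=(825*31+469)%997=122 -> [122]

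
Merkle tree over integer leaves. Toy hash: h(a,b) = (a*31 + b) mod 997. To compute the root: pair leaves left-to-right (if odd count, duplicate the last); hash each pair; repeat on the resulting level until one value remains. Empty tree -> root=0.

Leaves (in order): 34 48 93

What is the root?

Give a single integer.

Answer: 249

Derivation:
L0: [34, 48, 93]
L1: h(34,48)=(34*31+48)%997=105 h(93,93)=(93*31+93)%997=982 -> [105, 982]
L2: h(105,982)=(105*31+982)%997=249 -> [249]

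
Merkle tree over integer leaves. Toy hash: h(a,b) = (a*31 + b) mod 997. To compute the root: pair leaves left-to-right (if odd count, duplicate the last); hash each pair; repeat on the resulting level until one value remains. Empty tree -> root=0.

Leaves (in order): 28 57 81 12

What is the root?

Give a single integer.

Answer: 291

Derivation:
L0: [28, 57, 81, 12]
L1: h(28,57)=(28*31+57)%997=925 h(81,12)=(81*31+12)%997=529 -> [925, 529]
L2: h(925,529)=(925*31+529)%997=291 -> [291]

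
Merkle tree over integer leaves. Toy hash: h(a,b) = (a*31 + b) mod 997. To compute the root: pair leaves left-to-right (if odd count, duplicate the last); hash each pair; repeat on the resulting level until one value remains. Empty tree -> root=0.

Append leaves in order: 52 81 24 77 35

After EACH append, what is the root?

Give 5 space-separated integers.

Answer: 52 696 410 463 343

Derivation:
After append 52 (leaves=[52]):
  L0: [52]
  root=52
After append 81 (leaves=[52, 81]):
  L0: [52, 81]
  L1: h(52,81)=(52*31+81)%997=696 -> [696]
  root=696
After append 24 (leaves=[52, 81, 24]):
  L0: [52, 81, 24]
  L1: h(52,81)=(52*31+81)%997=696 h(24,24)=(24*31+24)%997=768 -> [696, 768]
  L2: h(696,768)=(696*31+768)%997=410 -> [410]
  root=410
After append 77 (leaves=[52, 81, 24, 77]):
  L0: [52, 81, 24, 77]
  L1: h(52,81)=(52*31+81)%997=696 h(24,77)=(24*31+77)%997=821 -> [696, 821]
  L2: h(696,821)=(696*31+821)%997=463 -> [463]
  root=463
After append 35 (leaves=[52, 81, 24, 77, 35]):
  L0: [52, 81, 24, 77, 35]
  L1: h(52,81)=(52*31+81)%997=696 h(24,77)=(24*31+77)%997=821 h(35,35)=(35*31+35)%997=123 -> [696, 821, 123]
  L2: h(696,821)=(696*31+821)%997=463 h(123,123)=(123*31+123)%997=945 -> [463, 945]
  L3: h(463,945)=(463*31+945)%997=343 -> [343]
  root=343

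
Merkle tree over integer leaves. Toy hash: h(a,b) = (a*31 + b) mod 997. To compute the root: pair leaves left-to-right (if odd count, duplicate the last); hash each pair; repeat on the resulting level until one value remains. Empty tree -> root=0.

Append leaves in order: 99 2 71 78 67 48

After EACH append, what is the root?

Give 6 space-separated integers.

Answer: 99 80 764 771 785 177

Derivation:
After append 99 (leaves=[99]):
  L0: [99]
  root=99
After append 2 (leaves=[99, 2]):
  L0: [99, 2]
  L1: h(99,2)=(99*31+2)%997=80 -> [80]
  root=80
After append 71 (leaves=[99, 2, 71]):
  L0: [99, 2, 71]
  L1: h(99,2)=(99*31+2)%997=80 h(71,71)=(71*31+71)%997=278 -> [80, 278]
  L2: h(80,278)=(80*31+278)%997=764 -> [764]
  root=764
After append 78 (leaves=[99, 2, 71, 78]):
  L0: [99, 2, 71, 78]
  L1: h(99,2)=(99*31+2)%997=80 h(71,78)=(71*31+78)%997=285 -> [80, 285]
  L2: h(80,285)=(80*31+285)%997=771 -> [771]
  root=771
After append 67 (leaves=[99, 2, 71, 78, 67]):
  L0: [99, 2, 71, 78, 67]
  L1: h(99,2)=(99*31+2)%997=80 h(71,78)=(71*31+78)%997=285 h(67,67)=(67*31+67)%997=150 -> [80, 285, 150]
  L2: h(80,285)=(80*31+285)%997=771 h(150,150)=(150*31+150)%997=812 -> [771, 812]
  L3: h(771,812)=(771*31+812)%997=785 -> [785]
  root=785
After append 48 (leaves=[99, 2, 71, 78, 67, 48]):
  L0: [99, 2, 71, 78, 67, 48]
  L1: h(99,2)=(99*31+2)%997=80 h(71,78)=(71*31+78)%997=285 h(67,48)=(67*31+48)%997=131 -> [80, 285, 131]
  L2: h(80,285)=(80*31+285)%997=771 h(131,131)=(131*31+131)%997=204 -> [771, 204]
  L3: h(771,204)=(771*31+204)%997=177 -> [177]
  root=177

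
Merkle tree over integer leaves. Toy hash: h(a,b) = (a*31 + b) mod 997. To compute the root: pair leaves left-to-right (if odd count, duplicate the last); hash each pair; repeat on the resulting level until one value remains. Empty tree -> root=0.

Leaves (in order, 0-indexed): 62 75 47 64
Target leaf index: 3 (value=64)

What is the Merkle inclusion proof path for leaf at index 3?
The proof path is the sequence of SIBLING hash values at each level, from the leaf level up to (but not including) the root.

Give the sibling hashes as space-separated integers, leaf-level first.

L0 (leaves): [62, 75, 47, 64], target index=3
L1: h(62,75)=(62*31+75)%997=3 [pair 0] h(47,64)=(47*31+64)%997=524 [pair 1] -> [3, 524]
  Sibling for proof at L0: 47
L2: h(3,524)=(3*31+524)%997=617 [pair 0] -> [617]
  Sibling for proof at L1: 3
Root: 617
Proof path (sibling hashes from leaf to root): [47, 3]

Answer: 47 3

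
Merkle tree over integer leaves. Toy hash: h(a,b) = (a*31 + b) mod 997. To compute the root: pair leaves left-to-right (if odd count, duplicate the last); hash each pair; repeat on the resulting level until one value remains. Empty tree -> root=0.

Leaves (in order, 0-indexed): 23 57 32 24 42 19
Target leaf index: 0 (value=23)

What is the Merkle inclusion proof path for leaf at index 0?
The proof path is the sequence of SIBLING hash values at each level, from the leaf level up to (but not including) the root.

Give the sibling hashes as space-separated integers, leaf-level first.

L0 (leaves): [23, 57, 32, 24, 42, 19], target index=0
L1: h(23,57)=(23*31+57)%997=770 [pair 0] h(32,24)=(32*31+24)%997=19 [pair 1] h(42,19)=(42*31+19)%997=324 [pair 2] -> [770, 19, 324]
  Sibling for proof at L0: 57
L2: h(770,19)=(770*31+19)%997=958 [pair 0] h(324,324)=(324*31+324)%997=398 [pair 1] -> [958, 398]
  Sibling for proof at L1: 19
L3: h(958,398)=(958*31+398)%997=186 [pair 0] -> [186]
  Sibling for proof at L2: 398
Root: 186
Proof path (sibling hashes from leaf to root): [57, 19, 398]

Answer: 57 19 398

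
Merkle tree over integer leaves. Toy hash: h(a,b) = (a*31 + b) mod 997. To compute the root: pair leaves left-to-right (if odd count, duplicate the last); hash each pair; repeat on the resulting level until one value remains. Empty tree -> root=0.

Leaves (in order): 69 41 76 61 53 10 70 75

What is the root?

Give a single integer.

L0: [69, 41, 76, 61, 53, 10, 70, 75]
L1: h(69,41)=(69*31+41)%997=186 h(76,61)=(76*31+61)%997=423 h(53,10)=(53*31+10)%997=656 h(70,75)=(70*31+75)%997=251 -> [186, 423, 656, 251]
L2: h(186,423)=(186*31+423)%997=207 h(656,251)=(656*31+251)%997=647 -> [207, 647]
L3: h(207,647)=(207*31+647)%997=85 -> [85]

Answer: 85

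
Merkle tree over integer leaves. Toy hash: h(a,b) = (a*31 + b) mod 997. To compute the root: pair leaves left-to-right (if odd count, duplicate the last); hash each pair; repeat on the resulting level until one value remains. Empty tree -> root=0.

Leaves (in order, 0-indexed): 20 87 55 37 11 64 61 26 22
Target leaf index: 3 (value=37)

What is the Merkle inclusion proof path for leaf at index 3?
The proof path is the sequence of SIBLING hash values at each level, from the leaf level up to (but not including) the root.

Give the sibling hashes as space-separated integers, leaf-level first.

Answer: 55 707 514 65

Derivation:
L0 (leaves): [20, 87, 55, 37, 11, 64, 61, 26, 22], target index=3
L1: h(20,87)=(20*31+87)%997=707 [pair 0] h(55,37)=(55*31+37)%997=745 [pair 1] h(11,64)=(11*31+64)%997=405 [pair 2] h(61,26)=(61*31+26)%997=920 [pair 3] h(22,22)=(22*31+22)%997=704 [pair 4] -> [707, 745, 405, 920, 704]
  Sibling for proof at L0: 55
L2: h(707,745)=(707*31+745)%997=728 [pair 0] h(405,920)=(405*31+920)%997=514 [pair 1] h(704,704)=(704*31+704)%997=594 [pair 2] -> [728, 514, 594]
  Sibling for proof at L1: 707
L3: h(728,514)=(728*31+514)%997=151 [pair 0] h(594,594)=(594*31+594)%997=65 [pair 1] -> [151, 65]
  Sibling for proof at L2: 514
L4: h(151,65)=(151*31+65)%997=758 [pair 0] -> [758]
  Sibling for proof at L3: 65
Root: 758
Proof path (sibling hashes from leaf to root): [55, 707, 514, 65]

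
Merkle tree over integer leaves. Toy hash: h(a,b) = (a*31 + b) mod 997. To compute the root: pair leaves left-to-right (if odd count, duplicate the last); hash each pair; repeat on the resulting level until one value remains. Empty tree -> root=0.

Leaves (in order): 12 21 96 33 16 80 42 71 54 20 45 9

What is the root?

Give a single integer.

Answer: 900

Derivation:
L0: [12, 21, 96, 33, 16, 80, 42, 71, 54, 20, 45, 9]
L1: h(12,21)=(12*31+21)%997=393 h(96,33)=(96*31+33)%997=18 h(16,80)=(16*31+80)%997=576 h(42,71)=(42*31+71)%997=376 h(54,20)=(54*31+20)%997=697 h(45,9)=(45*31+9)%997=407 -> [393, 18, 576, 376, 697, 407]
L2: h(393,18)=(393*31+18)%997=237 h(576,376)=(576*31+376)%997=286 h(697,407)=(697*31+407)%997=80 -> [237, 286, 80]
L3: h(237,286)=(237*31+286)%997=654 h(80,80)=(80*31+80)%997=566 -> [654, 566]
L4: h(654,566)=(654*31+566)%997=900 -> [900]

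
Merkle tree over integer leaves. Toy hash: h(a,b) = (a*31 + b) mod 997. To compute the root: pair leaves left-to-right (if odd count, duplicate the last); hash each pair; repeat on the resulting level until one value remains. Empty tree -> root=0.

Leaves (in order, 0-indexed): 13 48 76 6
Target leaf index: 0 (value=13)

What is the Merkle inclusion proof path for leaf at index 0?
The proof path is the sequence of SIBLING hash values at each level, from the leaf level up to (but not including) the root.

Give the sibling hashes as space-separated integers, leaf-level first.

Answer: 48 368

Derivation:
L0 (leaves): [13, 48, 76, 6], target index=0
L1: h(13,48)=(13*31+48)%997=451 [pair 0] h(76,6)=(76*31+6)%997=368 [pair 1] -> [451, 368]
  Sibling for proof at L0: 48
L2: h(451,368)=(451*31+368)%997=391 [pair 0] -> [391]
  Sibling for proof at L1: 368
Root: 391
Proof path (sibling hashes from leaf to root): [48, 368]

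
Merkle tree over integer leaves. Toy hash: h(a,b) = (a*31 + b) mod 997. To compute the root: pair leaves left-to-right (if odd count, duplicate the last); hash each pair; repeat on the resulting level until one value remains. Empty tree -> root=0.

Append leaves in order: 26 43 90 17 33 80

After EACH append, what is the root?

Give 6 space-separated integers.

After append 26 (leaves=[26]):
  L0: [26]
  root=26
After append 43 (leaves=[26, 43]):
  L0: [26, 43]
  L1: h(26,43)=(26*31+43)%997=849 -> [849]
  root=849
After append 90 (leaves=[26, 43, 90]):
  L0: [26, 43, 90]
  L1: h(26,43)=(26*31+43)%997=849 h(90,90)=(90*31+90)%997=886 -> [849, 886]
  L2: h(849,886)=(849*31+886)%997=286 -> [286]
  root=286
After append 17 (leaves=[26, 43, 90, 17]):
  L0: [26, 43, 90, 17]
  L1: h(26,43)=(26*31+43)%997=849 h(90,17)=(90*31+17)%997=813 -> [849, 813]
  L2: h(849,813)=(849*31+813)%997=213 -> [213]
  root=213
After append 33 (leaves=[26, 43, 90, 17, 33]):
  L0: [26, 43, 90, 17, 33]
  L1: h(26,43)=(26*31+43)%997=849 h(90,17)=(90*31+17)%997=813 h(33,33)=(33*31+33)%997=59 -> [849, 813, 59]
  L2: h(849,813)=(849*31+813)%997=213 h(59,59)=(59*31+59)%997=891 -> [213, 891]
  L3: h(213,891)=(213*31+891)%997=515 -> [515]
  root=515
After append 80 (leaves=[26, 43, 90, 17, 33, 80]):
  L0: [26, 43, 90, 17, 33, 80]
  L1: h(26,43)=(26*31+43)%997=849 h(90,17)=(90*31+17)%997=813 h(33,80)=(33*31+80)%997=106 -> [849, 813, 106]
  L2: h(849,813)=(849*31+813)%997=213 h(106,106)=(106*31+106)%997=401 -> [213, 401]
  L3: h(213,401)=(213*31+401)%997=25 -> [25]
  root=25

Answer: 26 849 286 213 515 25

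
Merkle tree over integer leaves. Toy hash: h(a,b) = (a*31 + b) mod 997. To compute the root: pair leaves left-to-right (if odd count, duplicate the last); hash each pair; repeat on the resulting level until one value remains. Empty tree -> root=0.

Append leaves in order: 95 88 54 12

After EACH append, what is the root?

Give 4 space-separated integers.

Answer: 95 42 39 994

Derivation:
After append 95 (leaves=[95]):
  L0: [95]
  root=95
After append 88 (leaves=[95, 88]):
  L0: [95, 88]
  L1: h(95,88)=(95*31+88)%997=42 -> [42]
  root=42
After append 54 (leaves=[95, 88, 54]):
  L0: [95, 88, 54]
  L1: h(95,88)=(95*31+88)%997=42 h(54,54)=(54*31+54)%997=731 -> [42, 731]
  L2: h(42,731)=(42*31+731)%997=39 -> [39]
  root=39
After append 12 (leaves=[95, 88, 54, 12]):
  L0: [95, 88, 54, 12]
  L1: h(95,88)=(95*31+88)%997=42 h(54,12)=(54*31+12)%997=689 -> [42, 689]
  L2: h(42,689)=(42*31+689)%997=994 -> [994]
  root=994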